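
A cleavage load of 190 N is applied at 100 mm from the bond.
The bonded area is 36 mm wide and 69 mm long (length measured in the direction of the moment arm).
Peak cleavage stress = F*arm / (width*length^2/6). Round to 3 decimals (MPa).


Moment = 190 * 100 = 19000 N*mm
Section modulus = 36 * 4761 / 6 = 171396 / 6 mm^3
Stress = 19000 / (171396 / 6) = 114000 / 171396
= 0.665 MPa

0.665


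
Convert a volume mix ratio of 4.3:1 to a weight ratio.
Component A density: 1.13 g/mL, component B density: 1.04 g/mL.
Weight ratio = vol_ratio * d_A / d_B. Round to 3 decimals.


= 4.3 * 1.13 / 1.04 = 4.672

4.672


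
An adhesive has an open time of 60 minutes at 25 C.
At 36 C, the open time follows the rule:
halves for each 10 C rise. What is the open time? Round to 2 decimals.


Factor = 2^((36-25)/10) = 2.1435
Open time = 60 / 2.1435 = 27.99 min

27.99


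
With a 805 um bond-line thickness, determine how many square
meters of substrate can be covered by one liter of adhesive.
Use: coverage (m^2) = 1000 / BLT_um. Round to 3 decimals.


Coverage = 1000 / 805 = 1.242 m^2

1.242


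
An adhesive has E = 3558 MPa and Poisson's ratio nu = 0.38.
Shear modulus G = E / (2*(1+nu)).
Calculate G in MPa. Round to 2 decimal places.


G = 3558 / (2*(1+0.38))
= 3558 / 2.76
= 1289.13 MPa

1289.13


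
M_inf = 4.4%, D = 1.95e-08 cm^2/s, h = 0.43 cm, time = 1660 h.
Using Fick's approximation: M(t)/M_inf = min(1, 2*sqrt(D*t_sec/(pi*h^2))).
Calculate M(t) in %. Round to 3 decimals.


t = 5976000 s
ratio = min(1, 2*sqrt(1.95e-08*5976000/(pi*0.1849)))
= 0.895796
M(t) = 4.4 * 0.895796 = 3.942%

3.942


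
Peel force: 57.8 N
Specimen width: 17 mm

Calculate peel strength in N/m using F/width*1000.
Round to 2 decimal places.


Peel strength = 57.8 / 17 * 1000 = 3400.00 N/m

3400.00


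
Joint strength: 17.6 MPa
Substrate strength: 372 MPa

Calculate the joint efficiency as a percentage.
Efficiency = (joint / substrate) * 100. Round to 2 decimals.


Efficiency = (17.6 / 372) * 100 = 4.73%

4.73


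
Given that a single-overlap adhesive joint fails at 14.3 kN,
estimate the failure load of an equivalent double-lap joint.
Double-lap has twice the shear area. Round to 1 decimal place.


Double-lap factor = 2
Expected load = 14.3 * 2 = 28.6 kN

28.6


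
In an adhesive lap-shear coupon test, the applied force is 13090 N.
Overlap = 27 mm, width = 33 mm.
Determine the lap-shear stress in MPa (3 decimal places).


stress = F / (overlap * width)
= 13090 / (27 * 33)
= 14.691 MPa

14.691


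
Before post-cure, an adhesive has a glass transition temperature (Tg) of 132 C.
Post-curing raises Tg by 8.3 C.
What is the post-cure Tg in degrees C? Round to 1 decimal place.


Tg_post = Tg_base + delta_Tg
= 132 + 8.3
= 140.3 C

140.3


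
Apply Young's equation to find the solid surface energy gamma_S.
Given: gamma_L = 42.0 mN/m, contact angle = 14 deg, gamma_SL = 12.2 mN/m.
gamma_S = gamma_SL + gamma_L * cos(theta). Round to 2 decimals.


theta_rad = 14 * pi/180 = 0.244346
gamma_S = 12.2 + 42.0 * cos(0.244346)
= 52.95 mN/m

52.95


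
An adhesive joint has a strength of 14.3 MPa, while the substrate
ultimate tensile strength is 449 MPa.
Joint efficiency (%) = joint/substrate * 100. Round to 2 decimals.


Efficiency = 14.3 / 449 * 100
= 3.18%

3.18


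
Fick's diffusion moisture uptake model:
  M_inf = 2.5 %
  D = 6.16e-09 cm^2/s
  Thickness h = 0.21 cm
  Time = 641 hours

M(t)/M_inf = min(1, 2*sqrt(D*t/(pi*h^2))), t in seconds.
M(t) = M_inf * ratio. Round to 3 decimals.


t_sec = 641 * 3600 = 2307600
ratio = 2*sqrt(6.16e-09*2307600/(pi*0.21^2))
= min(1, 0.640629)
= 0.640629
M(t) = 2.5 * 0.640629 = 1.602 %

1.602


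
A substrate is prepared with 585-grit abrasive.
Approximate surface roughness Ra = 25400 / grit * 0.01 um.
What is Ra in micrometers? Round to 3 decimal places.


Ra = 25400 / 585 * 0.01 = 0.434 um

0.434


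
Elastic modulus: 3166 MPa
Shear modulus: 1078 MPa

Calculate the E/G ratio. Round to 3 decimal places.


E / G = 3166 / 1078 = 2.937

2.937


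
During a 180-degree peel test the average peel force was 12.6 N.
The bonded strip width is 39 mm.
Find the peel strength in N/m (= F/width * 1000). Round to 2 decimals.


Peel strength = F/width * 1000
= 12.6 / 39 * 1000
= 323.08 N/m

323.08


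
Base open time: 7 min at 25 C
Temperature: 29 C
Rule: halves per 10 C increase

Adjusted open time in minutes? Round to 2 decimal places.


Acceleration = 2^((29-25)/10) = 1.3195
Open time = 7 / 1.3195 = 5.31 min

5.31


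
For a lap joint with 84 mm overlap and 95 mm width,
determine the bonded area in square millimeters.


Area = 84 * 95 = 7980 mm^2

7980


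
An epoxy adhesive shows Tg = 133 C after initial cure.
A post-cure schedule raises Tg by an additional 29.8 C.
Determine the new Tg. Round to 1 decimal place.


New Tg = 133 + 29.8
= 162.8 C

162.8


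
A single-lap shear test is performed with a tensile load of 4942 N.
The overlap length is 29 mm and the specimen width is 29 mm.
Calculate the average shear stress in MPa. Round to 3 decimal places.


Shear stress = F / (overlap * width)
= 4942 / (29 * 29)
= 4942 / 841
= 5.876 MPa

5.876


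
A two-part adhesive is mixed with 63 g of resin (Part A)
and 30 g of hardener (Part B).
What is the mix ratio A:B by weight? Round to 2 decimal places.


Mix ratio = mass_A / mass_B
= 63 / 30
= 2.10

2.10


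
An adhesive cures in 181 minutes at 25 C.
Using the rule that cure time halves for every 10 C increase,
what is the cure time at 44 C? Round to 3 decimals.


Factor = 2^((44 - 25) / 10) = 3.7321
Cure time = 181 / 3.7321
= 48.498 minutes

48.498


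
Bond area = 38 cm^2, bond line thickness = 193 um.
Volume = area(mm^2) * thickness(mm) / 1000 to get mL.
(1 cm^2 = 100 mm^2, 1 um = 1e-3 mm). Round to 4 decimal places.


area_mm2 = 38 * 100 = 3800
blt_mm = 193 * 1e-3 = 0.193
vol_mm3 = 3800 * 0.193 = 733.4
vol_mL = 733.4 / 1000 = 0.7334 mL

0.7334


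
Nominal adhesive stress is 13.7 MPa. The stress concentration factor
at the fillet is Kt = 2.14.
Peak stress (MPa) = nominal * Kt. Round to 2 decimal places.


Peak = 13.7 * 2.14 = 29.32 MPa

29.32


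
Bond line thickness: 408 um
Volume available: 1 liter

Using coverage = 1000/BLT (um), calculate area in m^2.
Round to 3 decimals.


1 L = 1e6 mm^3, thickness = 408 um = 0.408 mm
Area = 1e6 / 0.408 mm^2 = (1e6 / 0.408) / 1e6 m^2 = 1000 / 408 m^2
= 2.451 m^2

2.451


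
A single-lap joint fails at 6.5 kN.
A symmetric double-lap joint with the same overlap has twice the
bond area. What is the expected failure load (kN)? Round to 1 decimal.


Double-lap load = 2 * 6.5 = 13.0 kN

13.0


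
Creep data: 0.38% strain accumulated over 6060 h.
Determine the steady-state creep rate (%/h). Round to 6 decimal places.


Rate = 0.38 / 6060 = 0.000063 %/h

0.000063


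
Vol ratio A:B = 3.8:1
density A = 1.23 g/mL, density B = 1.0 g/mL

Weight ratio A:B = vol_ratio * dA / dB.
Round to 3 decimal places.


Weight ratio = 3.8 * 1.23 / 1.0
= 4.674

4.674


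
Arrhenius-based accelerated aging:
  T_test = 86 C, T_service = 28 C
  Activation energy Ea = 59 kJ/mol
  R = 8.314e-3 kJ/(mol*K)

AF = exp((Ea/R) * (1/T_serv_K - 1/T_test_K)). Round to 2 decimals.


T_test_K = 359.15, T_serv_K = 301.15
AF = exp((59/8.314e-3) * (1/301.15 - 1/359.15))
= 44.95

44.95


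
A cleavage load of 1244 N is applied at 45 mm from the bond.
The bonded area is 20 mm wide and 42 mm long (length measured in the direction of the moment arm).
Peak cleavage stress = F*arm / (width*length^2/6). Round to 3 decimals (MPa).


Moment = 1244 * 45 = 55980 N*mm
Section modulus = 20 * 1764 / 6 = 35280 / 6 mm^3
Stress = 55980 / (35280 / 6) = 335880 / 35280
= 9.520 MPa

9.520


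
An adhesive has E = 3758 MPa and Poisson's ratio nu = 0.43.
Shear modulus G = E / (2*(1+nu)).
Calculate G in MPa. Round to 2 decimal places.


G = 3758 / (2*(1+0.43))
= 3758 / 2.86
= 1313.99 MPa

1313.99


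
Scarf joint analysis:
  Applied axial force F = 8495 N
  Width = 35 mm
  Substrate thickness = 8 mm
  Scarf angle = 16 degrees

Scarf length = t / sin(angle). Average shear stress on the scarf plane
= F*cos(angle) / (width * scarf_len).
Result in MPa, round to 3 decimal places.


Scarf length = 8 / sin(16 deg) = 29.0236 mm
cos(16 deg) = 0.961262
Shear = 8495 * 0.961262 / (35 * 29.0236)
= 8.039 MPa

8.039


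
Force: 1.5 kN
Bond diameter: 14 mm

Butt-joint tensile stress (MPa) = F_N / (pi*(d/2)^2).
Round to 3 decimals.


F_N = 1.5 * 1000 = 1500.0 N
A = pi*(7.0)^2 = 153.9380 mm^2
stress = 1500.0 / 153.9380 = 9.744 MPa

9.744


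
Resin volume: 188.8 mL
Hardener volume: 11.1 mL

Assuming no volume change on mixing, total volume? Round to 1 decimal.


V_total = 188.8 + 11.1 = 199.9 mL

199.9


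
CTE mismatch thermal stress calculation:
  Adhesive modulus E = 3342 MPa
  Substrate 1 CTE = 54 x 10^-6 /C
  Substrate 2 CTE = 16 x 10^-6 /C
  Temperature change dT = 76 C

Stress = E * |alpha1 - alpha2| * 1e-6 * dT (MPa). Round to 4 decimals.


delta_alpha = |54 - 16| = 38 x 10^-6/C
Stress = 3342 * 38e-6 * 76
= 9.6517 MPa

9.6517


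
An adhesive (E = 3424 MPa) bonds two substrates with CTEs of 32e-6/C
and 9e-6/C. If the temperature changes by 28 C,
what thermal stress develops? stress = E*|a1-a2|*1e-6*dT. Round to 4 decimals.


Stress = 3424 * |32 - 9| * 1e-6 * 28
= 2.2051 MPa

2.2051


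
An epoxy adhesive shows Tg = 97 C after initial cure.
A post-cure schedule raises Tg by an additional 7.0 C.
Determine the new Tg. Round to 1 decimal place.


New Tg = 97 + 7.0
= 104.0 C

104.0


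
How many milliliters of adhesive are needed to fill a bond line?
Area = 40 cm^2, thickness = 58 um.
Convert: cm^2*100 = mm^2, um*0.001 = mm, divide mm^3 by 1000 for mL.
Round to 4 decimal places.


= (40 * 100) * (58 * 0.001) / 1000
= 0.2320 mL

0.2320


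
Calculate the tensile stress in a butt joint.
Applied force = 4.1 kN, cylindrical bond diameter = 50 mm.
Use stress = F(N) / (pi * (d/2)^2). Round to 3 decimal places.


A = pi * 25.0^2 = 1963.4954 mm^2
sigma = 4100.0 / 1963.4954 = 2.088 MPa

2.088


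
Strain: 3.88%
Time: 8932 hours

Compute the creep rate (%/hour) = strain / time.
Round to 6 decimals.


Creep rate = 3.88 / 8932
= 0.000434 %/h

0.000434


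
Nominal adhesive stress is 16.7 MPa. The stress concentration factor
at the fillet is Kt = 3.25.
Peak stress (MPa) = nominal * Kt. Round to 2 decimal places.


Peak = 16.7 * 3.25 = 54.28 MPa

54.28


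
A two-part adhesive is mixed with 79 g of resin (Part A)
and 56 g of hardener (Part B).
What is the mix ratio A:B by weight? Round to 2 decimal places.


Mix ratio = mass_A / mass_B
= 79 / 56
= 1.41

1.41


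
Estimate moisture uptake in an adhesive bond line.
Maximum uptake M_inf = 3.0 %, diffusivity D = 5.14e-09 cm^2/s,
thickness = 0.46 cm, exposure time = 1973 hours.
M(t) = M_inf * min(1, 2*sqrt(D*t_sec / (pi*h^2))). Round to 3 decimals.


Convert time: 1973 h = 7102800 s
ratio = min(1, 2*sqrt(5.14e-09*7102800/(pi*0.46^2)))
= 0.468699
M(t) = 3.0 * 0.468699 = 1.406%

1.406


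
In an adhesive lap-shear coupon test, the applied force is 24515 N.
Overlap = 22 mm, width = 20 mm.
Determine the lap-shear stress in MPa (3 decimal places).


stress = F / (overlap * width)
= 24515 / (22 * 20)
= 55.716 MPa

55.716


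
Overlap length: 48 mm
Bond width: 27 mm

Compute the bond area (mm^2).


Bond area = 48 * 27 = 1296 mm^2

1296


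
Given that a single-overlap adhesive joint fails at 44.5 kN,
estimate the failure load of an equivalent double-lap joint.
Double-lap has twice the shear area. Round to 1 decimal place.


Double-lap factor = 2
Expected load = 44.5 * 2 = 89.0 kN

89.0


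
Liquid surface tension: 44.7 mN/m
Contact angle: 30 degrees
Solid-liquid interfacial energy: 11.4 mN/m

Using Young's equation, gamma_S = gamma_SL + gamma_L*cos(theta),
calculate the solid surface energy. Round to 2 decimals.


gamma_S = 11.4 + 44.7 * cos(30)
= 50.11 mN/m

50.11


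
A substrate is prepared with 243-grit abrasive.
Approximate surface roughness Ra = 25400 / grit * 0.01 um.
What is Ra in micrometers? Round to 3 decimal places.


Ra = 25400 / 243 * 0.01 = 1.045 um

1.045


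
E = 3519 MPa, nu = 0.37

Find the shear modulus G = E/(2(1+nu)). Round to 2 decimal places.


G = 3519 / (2 * 1.37)
= 1284.31 MPa

1284.31


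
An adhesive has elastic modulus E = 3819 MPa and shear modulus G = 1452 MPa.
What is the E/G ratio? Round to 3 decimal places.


E/G = 3819 / 1452 = 2.630

2.630


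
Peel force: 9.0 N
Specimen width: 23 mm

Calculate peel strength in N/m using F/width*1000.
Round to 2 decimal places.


Peel strength = 9.0 / 23 * 1000 = 391.30 N/m

391.30


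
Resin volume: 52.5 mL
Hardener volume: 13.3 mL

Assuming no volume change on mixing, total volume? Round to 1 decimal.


V_total = 52.5 + 13.3 = 65.8 mL

65.8


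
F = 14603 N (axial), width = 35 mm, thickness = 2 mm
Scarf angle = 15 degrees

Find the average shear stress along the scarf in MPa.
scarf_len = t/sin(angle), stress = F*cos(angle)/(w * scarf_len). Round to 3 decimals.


scarf_len = 2/sin(15 deg) = 7.7274
cos(15 deg) = 0.965926
stress = 14603*0.965926/(35*7.7274) = 52.154 MPa

52.154


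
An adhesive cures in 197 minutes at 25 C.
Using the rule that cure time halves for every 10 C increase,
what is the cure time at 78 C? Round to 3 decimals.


Factor = 2^((78 - 25) / 10) = 39.3966
Cure time = 197 / 39.3966
= 5.000 minutes

5.000


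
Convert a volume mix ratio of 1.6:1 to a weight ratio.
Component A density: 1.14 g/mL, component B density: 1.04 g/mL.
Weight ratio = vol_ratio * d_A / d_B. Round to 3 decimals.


= 1.6 * 1.14 / 1.04 = 1.754

1.754


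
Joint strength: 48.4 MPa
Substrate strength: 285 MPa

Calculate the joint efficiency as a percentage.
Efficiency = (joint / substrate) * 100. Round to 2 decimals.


Efficiency = (48.4 / 285) * 100 = 16.98%

16.98


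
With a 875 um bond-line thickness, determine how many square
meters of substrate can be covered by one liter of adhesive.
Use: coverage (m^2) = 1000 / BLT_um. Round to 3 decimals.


Coverage = 1000 / 875 = 1.143 m^2

1.143


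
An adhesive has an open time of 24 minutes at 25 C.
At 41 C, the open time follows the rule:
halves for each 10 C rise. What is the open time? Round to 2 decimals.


Factor = 2^((41-25)/10) = 3.0314
Open time = 24 / 3.0314 = 7.92 min

7.92


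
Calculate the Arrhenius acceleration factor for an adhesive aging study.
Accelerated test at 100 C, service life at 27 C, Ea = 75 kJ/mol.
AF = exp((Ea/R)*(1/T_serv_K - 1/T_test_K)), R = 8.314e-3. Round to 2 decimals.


T_test = 373.15 K, T_serv = 300.15 K
Ea/R = 75 / 0.008314 = 9020.93
AF = exp(9020.93 * (1/300.15 - 1/373.15))
= 357.69

357.69


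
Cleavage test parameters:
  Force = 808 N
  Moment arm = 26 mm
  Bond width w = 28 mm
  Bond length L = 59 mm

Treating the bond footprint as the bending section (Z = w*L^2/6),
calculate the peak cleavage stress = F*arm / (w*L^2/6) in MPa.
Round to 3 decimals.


M = 808 * 26 = 21008 N*mm
Z = 28 * 59^2 / 6 = 97468 / 6 mm^3
sigma = M / Z = 6 * 21008 / 97468 = 126048 / 97468
= 1.293 MPa

1.293


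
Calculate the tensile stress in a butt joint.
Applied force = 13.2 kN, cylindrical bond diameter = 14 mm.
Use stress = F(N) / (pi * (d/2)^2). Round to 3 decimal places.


A = pi * 7.0^2 = 153.9380 mm^2
sigma = 13200.0 / 153.9380 = 85.749 MPa

85.749


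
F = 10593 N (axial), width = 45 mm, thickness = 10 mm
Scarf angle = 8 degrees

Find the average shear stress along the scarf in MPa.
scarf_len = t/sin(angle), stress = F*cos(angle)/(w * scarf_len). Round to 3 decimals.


scarf_len = 10/sin(8 deg) = 71.8530
cos(8 deg) = 0.990268
stress = 10593*0.990268/(45*71.8530) = 3.244 MPa

3.244


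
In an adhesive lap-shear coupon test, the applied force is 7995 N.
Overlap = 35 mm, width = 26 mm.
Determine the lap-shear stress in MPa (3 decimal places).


stress = F / (overlap * width)
= 7995 / (35 * 26)
= 8.786 MPa

8.786


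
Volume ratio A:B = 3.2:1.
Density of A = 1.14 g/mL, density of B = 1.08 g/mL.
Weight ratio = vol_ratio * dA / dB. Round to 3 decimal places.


Wt ratio = 3.2 * 1.14 / 1.08
= 3.378

3.378


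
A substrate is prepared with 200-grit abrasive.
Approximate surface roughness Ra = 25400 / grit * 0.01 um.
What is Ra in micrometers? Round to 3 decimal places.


Ra = 25400 / 200 * 0.01 = 1.270 um

1.270


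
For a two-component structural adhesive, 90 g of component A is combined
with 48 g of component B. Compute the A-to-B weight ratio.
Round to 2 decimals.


Weight ratio A:B = 90 / 48
= 1.88

1.88


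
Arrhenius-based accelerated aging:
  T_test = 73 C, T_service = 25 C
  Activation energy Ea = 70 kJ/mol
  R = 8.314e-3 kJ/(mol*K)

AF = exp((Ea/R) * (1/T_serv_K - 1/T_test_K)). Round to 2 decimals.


T_test_K = 346.15, T_serv_K = 298.15
AF = exp((70/8.314e-3) * (1/298.15 - 1/346.15))
= 50.19

50.19


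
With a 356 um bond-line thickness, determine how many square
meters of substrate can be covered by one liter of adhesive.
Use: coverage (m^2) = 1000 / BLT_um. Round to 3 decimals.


Coverage = 1000 / 356 = 2.809 m^2

2.809


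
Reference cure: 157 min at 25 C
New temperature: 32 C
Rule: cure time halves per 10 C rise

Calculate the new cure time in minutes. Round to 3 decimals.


factor = 2^((32-25)/10) = 1.6245
t_new = 157 / 1.6245 = 96.645 min

96.645


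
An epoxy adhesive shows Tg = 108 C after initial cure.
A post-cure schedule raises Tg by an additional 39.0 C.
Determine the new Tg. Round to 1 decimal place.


New Tg = 108 + 39.0
= 147.0 C

147.0


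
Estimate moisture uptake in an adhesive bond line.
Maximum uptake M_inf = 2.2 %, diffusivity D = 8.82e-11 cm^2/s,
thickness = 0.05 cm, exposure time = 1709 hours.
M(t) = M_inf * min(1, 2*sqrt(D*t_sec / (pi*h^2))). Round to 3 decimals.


Convert time: 1709 h = 6152400 s
ratio = min(1, 2*sqrt(8.82e-11*6152400/(pi*0.05^2)))
= 0.525704
M(t) = 2.2 * 0.525704 = 1.157%

1.157


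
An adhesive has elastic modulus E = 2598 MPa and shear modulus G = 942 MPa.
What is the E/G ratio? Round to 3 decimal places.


E/G = 2598 / 942 = 2.758

2.758


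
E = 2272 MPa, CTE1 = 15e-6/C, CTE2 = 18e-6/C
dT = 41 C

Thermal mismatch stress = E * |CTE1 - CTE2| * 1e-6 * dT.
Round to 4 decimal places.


= 2272 * 3e-6 * 41
= 0.2795 MPa

0.2795


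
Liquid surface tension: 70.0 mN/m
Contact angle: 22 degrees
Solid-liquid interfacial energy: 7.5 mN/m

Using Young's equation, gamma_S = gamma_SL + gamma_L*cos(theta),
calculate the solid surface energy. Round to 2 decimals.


gamma_S = 7.5 + 70.0 * cos(22)
= 72.40 mN/m

72.40


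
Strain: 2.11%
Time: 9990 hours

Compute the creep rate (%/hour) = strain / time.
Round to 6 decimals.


Creep rate = 2.11 / 9990
= 0.000211 %/h

0.000211


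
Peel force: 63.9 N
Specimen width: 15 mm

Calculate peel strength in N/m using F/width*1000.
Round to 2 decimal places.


Peel strength = 63.9 / 15 * 1000 = 4260.00 N/m

4260.00


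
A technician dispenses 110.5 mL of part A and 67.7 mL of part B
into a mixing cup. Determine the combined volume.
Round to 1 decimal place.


Combined volume = 110.5 + 67.7
= 178.2 mL

178.2


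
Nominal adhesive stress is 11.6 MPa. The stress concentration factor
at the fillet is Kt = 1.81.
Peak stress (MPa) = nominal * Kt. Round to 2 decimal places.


Peak = 11.6 * 1.81 = 21.00 MPa

21.00


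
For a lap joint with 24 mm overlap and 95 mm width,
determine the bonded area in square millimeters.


Area = 24 * 95 = 2280 mm^2

2280


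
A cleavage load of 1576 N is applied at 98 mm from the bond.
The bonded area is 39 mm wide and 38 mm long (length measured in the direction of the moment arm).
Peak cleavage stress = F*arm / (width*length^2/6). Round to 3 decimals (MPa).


Moment = 1576 * 98 = 154448 N*mm
Section modulus = 39 * 1444 / 6 = 56316 / 6 mm^3
Stress = 154448 / (56316 / 6) = 926688 / 56316
= 16.455 MPa

16.455


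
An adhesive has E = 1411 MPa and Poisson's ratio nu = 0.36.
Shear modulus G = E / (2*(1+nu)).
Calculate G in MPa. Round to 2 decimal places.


G = 1411 / (2*(1+0.36))
= 1411 / 2.72
= 518.75 MPa

518.75


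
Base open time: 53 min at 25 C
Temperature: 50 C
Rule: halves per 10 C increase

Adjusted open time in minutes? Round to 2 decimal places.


Acceleration = 2^((50-25)/10) = 5.6569
Open time = 53 / 5.6569 = 9.37 min

9.37


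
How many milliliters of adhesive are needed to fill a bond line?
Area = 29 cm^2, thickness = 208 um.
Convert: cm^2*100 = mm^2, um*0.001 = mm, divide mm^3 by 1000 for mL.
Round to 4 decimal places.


= (29 * 100) * (208 * 0.001) / 1000
= 0.6032 mL

0.6032


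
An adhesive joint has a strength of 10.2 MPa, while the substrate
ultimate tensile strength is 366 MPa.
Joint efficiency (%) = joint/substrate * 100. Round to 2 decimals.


Efficiency = 10.2 / 366 * 100
= 2.79%

2.79


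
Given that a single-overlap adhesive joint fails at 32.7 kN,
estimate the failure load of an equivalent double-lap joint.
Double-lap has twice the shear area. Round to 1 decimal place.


Double-lap factor = 2
Expected load = 32.7 * 2 = 65.4 kN

65.4


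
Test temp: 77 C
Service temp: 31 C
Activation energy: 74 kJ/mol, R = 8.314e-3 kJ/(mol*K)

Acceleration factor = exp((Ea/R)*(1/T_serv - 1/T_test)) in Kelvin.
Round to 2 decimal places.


AF = exp((74/0.008314)*(1/304.15 - 1/350.15))
= 46.73

46.73


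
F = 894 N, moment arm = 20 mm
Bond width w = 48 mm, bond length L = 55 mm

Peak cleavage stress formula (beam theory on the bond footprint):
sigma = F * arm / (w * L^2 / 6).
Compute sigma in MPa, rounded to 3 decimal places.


sigma = (894 * 20) / (48 * 3025 / 6)
= 17880 * 6 / 145200
= 107280 / 145200
= 0.739 MPa

0.739


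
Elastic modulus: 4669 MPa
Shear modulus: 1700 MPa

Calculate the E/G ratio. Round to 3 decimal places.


E / G = 4669 / 1700 = 2.746

2.746


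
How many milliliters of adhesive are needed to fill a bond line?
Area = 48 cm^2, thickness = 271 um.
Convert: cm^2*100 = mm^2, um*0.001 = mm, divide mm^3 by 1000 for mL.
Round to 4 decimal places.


= (48 * 100) * (271 * 0.001) / 1000
= 1.3008 mL

1.3008


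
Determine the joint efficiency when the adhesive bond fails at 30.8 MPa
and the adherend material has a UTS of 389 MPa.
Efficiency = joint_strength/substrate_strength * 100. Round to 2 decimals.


Joint efficiency = 30.8 / 389 * 100
= 7.92%

7.92


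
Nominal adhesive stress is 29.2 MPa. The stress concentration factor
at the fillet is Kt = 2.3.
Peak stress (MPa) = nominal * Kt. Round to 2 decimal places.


Peak = 29.2 * 2.3 = 67.16 MPa

67.16


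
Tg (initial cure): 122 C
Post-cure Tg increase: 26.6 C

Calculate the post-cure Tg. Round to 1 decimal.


Post-cure Tg = 122 + 26.6 = 148.6 C

148.6


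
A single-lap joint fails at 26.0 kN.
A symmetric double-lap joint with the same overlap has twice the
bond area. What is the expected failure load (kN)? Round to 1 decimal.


Double-lap load = 2 * 26.0 = 52.0 kN

52.0


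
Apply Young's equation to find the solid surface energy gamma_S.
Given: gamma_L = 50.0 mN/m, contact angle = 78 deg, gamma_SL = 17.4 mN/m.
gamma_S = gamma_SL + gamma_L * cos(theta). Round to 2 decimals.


theta_rad = 78 * pi/180 = 1.361357
gamma_S = 17.4 + 50.0 * cos(1.361357)
= 27.80 mN/m

27.80


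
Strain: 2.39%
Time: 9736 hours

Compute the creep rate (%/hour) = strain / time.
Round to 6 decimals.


Creep rate = 2.39 / 9736
= 0.000245 %/h

0.000245


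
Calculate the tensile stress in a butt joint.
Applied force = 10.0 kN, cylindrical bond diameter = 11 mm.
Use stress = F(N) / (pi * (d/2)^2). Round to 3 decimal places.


A = pi * 5.5^2 = 95.0332 mm^2
sigma = 10000.0 / 95.0332 = 105.226 MPa

105.226


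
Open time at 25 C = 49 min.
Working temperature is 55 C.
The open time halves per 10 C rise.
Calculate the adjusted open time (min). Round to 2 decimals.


factor = 2^((55 - 25) / 10) = 8.0000
ot = 49 / 8.0000 = 6.13 min

6.13


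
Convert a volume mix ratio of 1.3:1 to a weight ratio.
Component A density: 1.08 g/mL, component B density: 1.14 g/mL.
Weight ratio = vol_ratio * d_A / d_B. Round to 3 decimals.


= 1.3 * 1.08 / 1.14 = 1.232

1.232


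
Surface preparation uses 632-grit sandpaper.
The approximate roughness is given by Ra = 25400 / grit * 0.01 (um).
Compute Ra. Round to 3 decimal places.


Ra = 25400 / 632 * 0.01
= 254 / 632
= 0.402 um

0.402


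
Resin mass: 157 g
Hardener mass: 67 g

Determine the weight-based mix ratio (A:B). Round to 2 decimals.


Ratio = 157 / 67 = 2.34

2.34


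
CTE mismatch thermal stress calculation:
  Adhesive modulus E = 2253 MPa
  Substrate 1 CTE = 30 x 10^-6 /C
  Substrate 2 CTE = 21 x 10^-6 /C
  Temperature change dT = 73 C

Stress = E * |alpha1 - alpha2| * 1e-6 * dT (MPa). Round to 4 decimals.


delta_alpha = |30 - 21| = 9 x 10^-6/C
Stress = 2253 * 9e-6 * 73
= 1.4802 MPa

1.4802


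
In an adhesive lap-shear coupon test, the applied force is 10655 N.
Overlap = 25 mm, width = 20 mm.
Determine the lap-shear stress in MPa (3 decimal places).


stress = F / (overlap * width)
= 10655 / (25 * 20)
= 21.310 MPa

21.310


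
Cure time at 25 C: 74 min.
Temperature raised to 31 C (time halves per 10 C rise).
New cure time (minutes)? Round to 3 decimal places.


Acceleration factor = 2^(6/10) = 1.5157
New time = 74 / 1.5157 = 48.822 min

48.822


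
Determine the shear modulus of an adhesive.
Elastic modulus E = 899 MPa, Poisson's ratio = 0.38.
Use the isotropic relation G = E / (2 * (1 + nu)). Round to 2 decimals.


G = 899 / (2*(1+0.38)) = 899 / 2.76
= 325.72 MPa

325.72


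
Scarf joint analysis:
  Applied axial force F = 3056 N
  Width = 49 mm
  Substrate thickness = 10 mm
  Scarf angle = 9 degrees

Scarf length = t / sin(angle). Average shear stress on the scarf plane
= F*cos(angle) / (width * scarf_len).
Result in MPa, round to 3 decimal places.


Scarf length = 10 / sin(9 deg) = 63.9245 mm
cos(9 deg) = 0.987688
Shear = 3056 * 0.987688 / (49 * 63.9245)
= 0.964 MPa

0.964


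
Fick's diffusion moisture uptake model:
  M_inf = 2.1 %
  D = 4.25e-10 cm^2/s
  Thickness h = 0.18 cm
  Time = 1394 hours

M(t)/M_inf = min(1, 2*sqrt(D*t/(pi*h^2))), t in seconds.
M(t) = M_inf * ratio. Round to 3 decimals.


t_sec = 1394 * 3600 = 5018400
ratio = 2*sqrt(4.25e-10*5018400/(pi*0.18^2))
= min(1, 0.289507)
= 0.289507
M(t) = 2.1 * 0.289507 = 0.608 %

0.608


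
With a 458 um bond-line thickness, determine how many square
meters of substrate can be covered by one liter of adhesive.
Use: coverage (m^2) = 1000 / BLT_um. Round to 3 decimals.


Coverage = 1000 / 458 = 2.183 m^2

2.183


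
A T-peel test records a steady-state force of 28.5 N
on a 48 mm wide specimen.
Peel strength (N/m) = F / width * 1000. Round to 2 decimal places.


Peel strength = 28.5 / 48 * 1000
= 593.75 N/m

593.75


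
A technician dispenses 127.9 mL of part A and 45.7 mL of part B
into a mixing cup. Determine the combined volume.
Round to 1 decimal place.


Combined volume = 127.9 + 45.7
= 173.6 mL

173.6


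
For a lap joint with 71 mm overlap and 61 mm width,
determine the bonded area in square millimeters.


Area = 71 * 61 = 4331 mm^2

4331


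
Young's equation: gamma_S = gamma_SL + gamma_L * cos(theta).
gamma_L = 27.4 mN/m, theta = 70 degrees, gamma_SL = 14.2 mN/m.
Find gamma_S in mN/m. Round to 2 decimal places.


cos(70 deg) = 0.342020
gamma_S = 14.2 + 27.4 * 0.342020
= 23.57 mN/m

23.57


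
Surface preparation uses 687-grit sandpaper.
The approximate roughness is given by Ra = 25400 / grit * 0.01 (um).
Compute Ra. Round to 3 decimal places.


Ra = 25400 / 687 * 0.01
= 254 / 687
= 0.370 um

0.370


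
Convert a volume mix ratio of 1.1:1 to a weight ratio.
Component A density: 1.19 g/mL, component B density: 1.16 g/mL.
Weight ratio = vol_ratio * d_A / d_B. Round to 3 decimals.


= 1.1 * 1.19 / 1.16 = 1.128

1.128


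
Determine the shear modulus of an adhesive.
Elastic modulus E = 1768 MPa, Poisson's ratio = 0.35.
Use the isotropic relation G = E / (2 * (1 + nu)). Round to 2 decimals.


G = 1768 / (2*(1+0.35)) = 1768 / 2.70
= 654.81 MPa

654.81


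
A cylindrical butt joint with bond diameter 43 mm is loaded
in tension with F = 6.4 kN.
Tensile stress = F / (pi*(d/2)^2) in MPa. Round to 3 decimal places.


Area = pi * (43/2)^2 = 1452.2012 mm^2
Stress = 6.4*1000 / 1452.2012
= 4.407 MPa

4.407


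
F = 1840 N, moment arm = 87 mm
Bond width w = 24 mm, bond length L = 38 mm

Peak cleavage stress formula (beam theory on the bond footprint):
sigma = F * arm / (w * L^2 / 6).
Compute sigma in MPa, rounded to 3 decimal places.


sigma = (1840 * 87) / (24 * 1444 / 6)
= 160080 * 6 / 34656
= 960480 / 34656
= 27.715 MPa

27.715


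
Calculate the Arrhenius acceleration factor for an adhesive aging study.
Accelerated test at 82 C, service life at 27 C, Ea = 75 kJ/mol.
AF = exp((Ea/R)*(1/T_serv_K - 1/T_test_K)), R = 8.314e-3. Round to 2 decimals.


T_test = 355.15 K, T_serv = 300.15 K
Ea/R = 75 / 0.008314 = 9020.93
AF = exp(9020.93 * (1/300.15 - 1/355.15))
= 105.05

105.05


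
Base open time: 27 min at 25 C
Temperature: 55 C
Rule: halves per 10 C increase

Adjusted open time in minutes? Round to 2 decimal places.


Acceleration = 2^((55-25)/10) = 8.0000
Open time = 27 / 8.0000 = 3.38 min

3.38


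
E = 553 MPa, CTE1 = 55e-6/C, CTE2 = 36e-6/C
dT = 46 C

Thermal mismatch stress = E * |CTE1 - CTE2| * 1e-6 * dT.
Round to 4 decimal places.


= 553 * 19e-6 * 46
= 0.4833 MPa

0.4833


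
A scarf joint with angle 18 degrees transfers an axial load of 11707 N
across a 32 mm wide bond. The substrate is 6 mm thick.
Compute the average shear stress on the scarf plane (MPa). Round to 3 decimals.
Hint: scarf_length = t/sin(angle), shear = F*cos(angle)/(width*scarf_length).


scarf_length = 6 / sin(18 deg) = 19.4164 mm
cos(18 deg) = 0.951057
shear stress = 11707 * 0.951057 / (32 * 19.4164)
= 17.920 MPa

17.920


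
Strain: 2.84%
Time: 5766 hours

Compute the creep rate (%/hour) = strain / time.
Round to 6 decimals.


Creep rate = 2.84 / 5766
= 0.000493 %/h

0.000493


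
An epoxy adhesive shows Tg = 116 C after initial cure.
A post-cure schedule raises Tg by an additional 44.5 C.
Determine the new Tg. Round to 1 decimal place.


New Tg = 116 + 44.5
= 160.5 C

160.5


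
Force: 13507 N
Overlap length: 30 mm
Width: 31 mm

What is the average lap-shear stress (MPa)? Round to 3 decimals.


Average shear stress = F / (overlap * width)
= 13507 / (30 * 31)
= 14.524 MPa

14.524


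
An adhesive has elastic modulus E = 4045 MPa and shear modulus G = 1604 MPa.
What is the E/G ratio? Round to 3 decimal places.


E/G = 4045 / 1604 = 2.522

2.522


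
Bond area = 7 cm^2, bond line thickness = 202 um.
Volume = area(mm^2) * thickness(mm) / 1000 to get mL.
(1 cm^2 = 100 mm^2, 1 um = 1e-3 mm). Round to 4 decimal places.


area_mm2 = 7 * 100 = 700
blt_mm = 202 * 1e-3 = 0.202
vol_mm3 = 700 * 0.202 = 141.4
vol_mL = 141.4 / 1000 = 0.1414 mL

0.1414


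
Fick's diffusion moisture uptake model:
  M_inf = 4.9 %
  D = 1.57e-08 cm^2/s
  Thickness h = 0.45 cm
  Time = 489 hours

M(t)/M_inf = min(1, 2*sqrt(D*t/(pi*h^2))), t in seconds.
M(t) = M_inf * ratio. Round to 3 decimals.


t_sec = 489 * 3600 = 1760400
ratio = 2*sqrt(1.57e-08*1760400/(pi*0.45^2))
= min(1, 0.416868)
= 0.416868
M(t) = 4.9 * 0.416868 = 2.043 %

2.043


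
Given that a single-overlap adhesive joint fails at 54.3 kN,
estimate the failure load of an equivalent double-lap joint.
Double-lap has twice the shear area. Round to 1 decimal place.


Double-lap factor = 2
Expected load = 54.3 * 2 = 108.6 kN

108.6


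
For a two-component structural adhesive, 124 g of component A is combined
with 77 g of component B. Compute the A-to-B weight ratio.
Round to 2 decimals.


Weight ratio A:B = 124 / 77
= 1.61

1.61


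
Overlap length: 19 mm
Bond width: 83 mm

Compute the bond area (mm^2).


Bond area = 19 * 83 = 1577 mm^2

1577


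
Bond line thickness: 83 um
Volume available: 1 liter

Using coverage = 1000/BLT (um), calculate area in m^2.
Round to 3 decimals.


1 L = 1e6 mm^3, thickness = 83 um = 0.083 mm
Area = 1e6 / 0.083 mm^2 = (1e6 / 0.083) / 1e6 m^2 = 1000 / 83 m^2
= 12.048 m^2

12.048


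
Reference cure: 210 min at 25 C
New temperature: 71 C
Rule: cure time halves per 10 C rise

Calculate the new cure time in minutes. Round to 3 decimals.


factor = 2^((71-25)/10) = 24.2515
t_new = 210 / 24.2515 = 8.659 min

8.659


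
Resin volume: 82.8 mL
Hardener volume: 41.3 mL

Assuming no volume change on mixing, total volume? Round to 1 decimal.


V_total = 82.8 + 41.3 = 124.1 mL

124.1


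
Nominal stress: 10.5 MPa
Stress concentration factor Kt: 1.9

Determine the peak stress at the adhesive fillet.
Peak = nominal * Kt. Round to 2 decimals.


Peak stress = 10.5 * 1.9
= 19.95 MPa

19.95


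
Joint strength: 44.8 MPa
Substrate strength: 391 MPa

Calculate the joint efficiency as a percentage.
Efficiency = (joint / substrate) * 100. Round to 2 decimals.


Efficiency = (44.8 / 391) * 100 = 11.46%

11.46


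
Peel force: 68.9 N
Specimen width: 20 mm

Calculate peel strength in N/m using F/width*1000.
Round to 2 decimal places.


Peel strength = 68.9 / 20 * 1000 = 3445.00 N/m

3445.00


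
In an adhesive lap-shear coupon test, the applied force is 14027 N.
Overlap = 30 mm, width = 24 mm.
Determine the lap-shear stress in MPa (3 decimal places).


stress = F / (overlap * width)
= 14027 / (30 * 24)
= 19.482 MPa

19.482


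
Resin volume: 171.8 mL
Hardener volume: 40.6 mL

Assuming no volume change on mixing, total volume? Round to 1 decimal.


V_total = 171.8 + 40.6 = 212.4 mL

212.4


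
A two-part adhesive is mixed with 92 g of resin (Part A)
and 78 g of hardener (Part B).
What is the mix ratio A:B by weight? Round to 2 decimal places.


Mix ratio = mass_A / mass_B
= 92 / 78
= 1.18

1.18


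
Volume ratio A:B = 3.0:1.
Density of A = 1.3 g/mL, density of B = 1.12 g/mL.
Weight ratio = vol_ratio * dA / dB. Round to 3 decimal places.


Wt ratio = 3.0 * 1.3 / 1.12
= 3.482

3.482


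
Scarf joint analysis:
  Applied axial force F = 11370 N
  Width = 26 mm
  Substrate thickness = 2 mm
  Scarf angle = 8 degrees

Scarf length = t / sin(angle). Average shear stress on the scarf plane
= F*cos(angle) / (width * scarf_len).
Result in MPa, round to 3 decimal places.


Scarf length = 2 / sin(8 deg) = 14.3706 mm
cos(8 deg) = 0.990268
Shear = 11370 * 0.990268 / (26 * 14.3706)
= 30.135 MPa

30.135


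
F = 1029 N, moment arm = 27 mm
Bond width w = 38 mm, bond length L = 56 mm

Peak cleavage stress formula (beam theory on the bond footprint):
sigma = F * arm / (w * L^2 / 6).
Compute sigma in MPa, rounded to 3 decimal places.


sigma = (1029 * 27) / (38 * 3136 / 6)
= 27783 * 6 / 119168
= 166698 / 119168
= 1.399 MPa

1.399


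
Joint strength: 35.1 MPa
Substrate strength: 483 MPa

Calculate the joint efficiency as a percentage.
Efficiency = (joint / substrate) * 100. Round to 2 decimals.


Efficiency = (35.1 / 483) * 100 = 7.27%

7.27


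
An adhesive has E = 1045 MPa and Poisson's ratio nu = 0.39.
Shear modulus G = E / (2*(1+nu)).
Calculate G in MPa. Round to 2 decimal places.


G = 1045 / (2*(1+0.39))
= 1045 / 2.78
= 375.90 MPa

375.90


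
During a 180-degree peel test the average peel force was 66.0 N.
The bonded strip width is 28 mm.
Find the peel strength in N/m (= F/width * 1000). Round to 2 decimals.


Peel strength = F/width * 1000
= 66.0 / 28 * 1000
= 2357.14 N/m

2357.14


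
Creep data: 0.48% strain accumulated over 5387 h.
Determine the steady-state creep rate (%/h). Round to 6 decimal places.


Rate = 0.48 / 5387 = 0.000089 %/h

0.000089


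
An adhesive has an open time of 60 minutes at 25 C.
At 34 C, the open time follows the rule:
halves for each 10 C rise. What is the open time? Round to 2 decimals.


Factor = 2^((34-25)/10) = 1.8661
Open time = 60 / 1.8661 = 32.15 min

32.15


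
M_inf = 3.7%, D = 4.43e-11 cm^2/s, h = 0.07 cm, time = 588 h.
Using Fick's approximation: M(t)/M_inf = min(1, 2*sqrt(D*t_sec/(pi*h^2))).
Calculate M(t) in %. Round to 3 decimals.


t = 2116800 s
ratio = min(1, 2*sqrt(4.43e-11*2116800/(pi*0.0049)))
= 0.156099
M(t) = 3.7 * 0.156099 = 0.578%

0.578


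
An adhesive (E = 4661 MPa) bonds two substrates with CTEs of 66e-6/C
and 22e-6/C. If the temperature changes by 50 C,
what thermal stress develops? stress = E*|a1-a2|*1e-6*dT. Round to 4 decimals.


Stress = 4661 * |66 - 22| * 1e-6 * 50
= 10.2542 MPa

10.2542


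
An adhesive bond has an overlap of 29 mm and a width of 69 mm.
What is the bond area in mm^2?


Bond area = overlap * width
= 29 * 69
= 2001 mm^2

2001


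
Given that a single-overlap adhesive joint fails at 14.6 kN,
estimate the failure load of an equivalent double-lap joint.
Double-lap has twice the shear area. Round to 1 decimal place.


Double-lap factor = 2
Expected load = 14.6 * 2 = 29.2 kN

29.2


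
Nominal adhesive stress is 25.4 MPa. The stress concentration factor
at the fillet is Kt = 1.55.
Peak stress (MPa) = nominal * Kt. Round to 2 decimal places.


Peak = 25.4 * 1.55 = 39.37 MPa

39.37


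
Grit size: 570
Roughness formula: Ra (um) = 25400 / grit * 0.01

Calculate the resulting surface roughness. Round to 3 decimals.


Ra = 25400 / 570 * 0.01
= 0.446 um

0.446


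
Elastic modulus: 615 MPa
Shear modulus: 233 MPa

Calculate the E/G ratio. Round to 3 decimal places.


E / G = 615 / 233 = 2.639

2.639


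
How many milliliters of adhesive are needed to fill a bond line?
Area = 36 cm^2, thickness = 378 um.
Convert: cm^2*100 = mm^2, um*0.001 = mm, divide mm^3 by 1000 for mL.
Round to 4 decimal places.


= (36 * 100) * (378 * 0.001) / 1000
= 1.3608 mL

1.3608


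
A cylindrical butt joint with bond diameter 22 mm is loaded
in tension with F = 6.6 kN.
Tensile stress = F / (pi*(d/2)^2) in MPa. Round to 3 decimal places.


Area = pi * (22/2)^2 = 380.1327 mm^2
Stress = 6.6*1000 / 380.1327
= 17.362 MPa

17.362


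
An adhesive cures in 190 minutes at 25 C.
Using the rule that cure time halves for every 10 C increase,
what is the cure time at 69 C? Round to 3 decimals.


Factor = 2^((69 - 25) / 10) = 21.1121
Cure time = 190 / 21.1121
= 9.000 minutes

9.000


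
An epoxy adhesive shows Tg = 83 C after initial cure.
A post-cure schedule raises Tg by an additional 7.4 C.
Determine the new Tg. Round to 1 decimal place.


New Tg = 83 + 7.4
= 90.4 C

90.4


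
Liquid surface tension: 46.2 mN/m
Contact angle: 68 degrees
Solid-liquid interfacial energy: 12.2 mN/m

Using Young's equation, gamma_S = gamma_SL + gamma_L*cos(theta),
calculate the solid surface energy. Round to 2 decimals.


gamma_S = 12.2 + 46.2 * cos(68)
= 29.51 mN/m

29.51


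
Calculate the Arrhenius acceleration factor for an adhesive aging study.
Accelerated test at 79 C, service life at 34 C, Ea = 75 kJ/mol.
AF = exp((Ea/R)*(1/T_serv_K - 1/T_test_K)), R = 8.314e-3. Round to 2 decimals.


T_test = 352.15 K, T_serv = 307.15 K
Ea/R = 75 / 0.008314 = 9020.93
AF = exp(9020.93 * (1/307.15 - 1/352.15))
= 42.65

42.65


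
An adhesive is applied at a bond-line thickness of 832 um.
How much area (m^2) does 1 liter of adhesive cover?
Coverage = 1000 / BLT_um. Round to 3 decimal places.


Coverage = 1000 / 832 = 1.202 m^2

1.202


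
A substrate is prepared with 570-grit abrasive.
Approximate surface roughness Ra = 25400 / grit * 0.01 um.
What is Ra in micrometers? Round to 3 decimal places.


Ra = 25400 / 570 * 0.01 = 0.446 um

0.446


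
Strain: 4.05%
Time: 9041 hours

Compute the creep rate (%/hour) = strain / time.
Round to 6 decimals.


Creep rate = 4.05 / 9041
= 0.000448 %/h

0.000448
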